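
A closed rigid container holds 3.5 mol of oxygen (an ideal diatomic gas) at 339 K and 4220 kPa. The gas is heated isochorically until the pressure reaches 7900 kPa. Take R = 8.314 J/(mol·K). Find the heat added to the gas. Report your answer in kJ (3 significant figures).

Q ≈ 21.5 kJ

Constant volume ⇒ W = 0, so Q = ΔU = nCᵥΔT with Cᵥ = 5R/2 = 20.79 J/(mol·K).
At constant V, T₂/T₁ = P₂/P₁ ⇒ ΔT = T₁(P₂/P₁ − 1) = 339·(7900/4220 − 1) = 295.6 K.
ΔU = (3.5)(20.79)(295.6) = 21506 J.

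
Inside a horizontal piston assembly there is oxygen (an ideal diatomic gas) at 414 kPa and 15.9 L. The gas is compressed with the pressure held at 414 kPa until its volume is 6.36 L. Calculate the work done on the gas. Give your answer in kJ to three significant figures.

W ≈ 3.95 kJ

Isobaric: W = P ΔV.
W = (414 kPa)(6.36 − 15.9 L) = (414)(-9.54) = -3950 J.
Work on gas = −W_by = 3950 J.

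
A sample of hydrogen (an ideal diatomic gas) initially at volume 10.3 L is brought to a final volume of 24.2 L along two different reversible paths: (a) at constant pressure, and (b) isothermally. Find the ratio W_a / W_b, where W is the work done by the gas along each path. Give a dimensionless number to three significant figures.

Path (a) isobaric: W = P₁(V₂ − V₁) → W_a/(P₁V₁) = 1.35.
Path (b) isothermal: W = P₁V₁ ln(V₂/V₁) → W_b/(P₁V₁) = 0.8542.
W_a / W_b = 1.35 / 0.8542 = 1.58.

W_a / W_b ≈ 1.58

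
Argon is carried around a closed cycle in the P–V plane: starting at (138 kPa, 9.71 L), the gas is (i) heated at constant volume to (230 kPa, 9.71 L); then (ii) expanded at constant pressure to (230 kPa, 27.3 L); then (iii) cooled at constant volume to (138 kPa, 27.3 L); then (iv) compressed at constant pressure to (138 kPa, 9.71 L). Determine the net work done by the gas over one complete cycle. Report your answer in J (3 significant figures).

Constant-volume legs do no work.
W(ii) = (230)(27.3 − 9.71) = 4046 J; W(iv) = (138)(9.71 − 27.3) = -2427 J.
W_net = 4046 − 2427 = 1618 J (the clockwise enclosed area).

W_net ≈ 1620 J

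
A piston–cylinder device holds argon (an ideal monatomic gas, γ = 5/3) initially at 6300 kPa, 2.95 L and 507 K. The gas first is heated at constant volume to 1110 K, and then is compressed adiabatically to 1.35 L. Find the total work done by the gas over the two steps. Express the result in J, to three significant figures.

Step 1 (isochoric): W = 0 (constant volume).
After step 1: P = 13793 kPa (V unchanged).
Step 2 (adiabatic): W = (P₁V₁ − P₂V₂)/(γ−1) = (40689 − 68518)/0.667 = -41743 J.
W_total = 0 − 41743 = -41743 J.

W_total ≈ -41700 J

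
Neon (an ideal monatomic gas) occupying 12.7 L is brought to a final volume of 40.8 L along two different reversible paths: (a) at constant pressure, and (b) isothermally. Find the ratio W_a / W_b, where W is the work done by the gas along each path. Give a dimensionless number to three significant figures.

W_a / W_b ≈ 1.90

Path (a) isobaric: W = P₁(V₂ − V₁) → W_a/(P₁V₁) = 2.213.
Path (b) isothermal: W = P₁V₁ ln(V₂/V₁) → W_b/(P₁V₁) = 1.167.
W_a / W_b = 2.213 / 1.167 = 1.896.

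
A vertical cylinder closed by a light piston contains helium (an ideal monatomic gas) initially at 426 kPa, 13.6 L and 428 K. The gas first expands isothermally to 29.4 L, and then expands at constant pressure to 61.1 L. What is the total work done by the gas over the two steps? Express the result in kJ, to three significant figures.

Step 1 (isothermal): W = P₁V₁ ln(V₂/V₁) = (5794) ln(29.4/13.6) = 4466 J.
After step 1: P = 197.1 kPa, V = 29.4 L, T = 428 K.
Step 2 (isobaric): W = PΔV = (197.1 kPa)(61.1 − 29.4 L) = 6247 J.
W_total = 4466 + 6247 = 10713 J.

W_total ≈ 10.7 kJ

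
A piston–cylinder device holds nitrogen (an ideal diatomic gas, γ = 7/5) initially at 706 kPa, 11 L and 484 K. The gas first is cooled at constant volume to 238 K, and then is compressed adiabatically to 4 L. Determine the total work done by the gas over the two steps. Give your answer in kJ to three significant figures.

W_total ≈ -4.76 kJ

Step 1 (isochoric): W = 0 (constant volume).
After step 1: P = 347.2 kPa (V unchanged).
Step 2 (adiabatic): W = (P₁V₁ − P₂V₂)/(γ−1) = (3819 − 5724)/0.4 = -4762 J.
W_total = 0 − 4762 = -4762 J.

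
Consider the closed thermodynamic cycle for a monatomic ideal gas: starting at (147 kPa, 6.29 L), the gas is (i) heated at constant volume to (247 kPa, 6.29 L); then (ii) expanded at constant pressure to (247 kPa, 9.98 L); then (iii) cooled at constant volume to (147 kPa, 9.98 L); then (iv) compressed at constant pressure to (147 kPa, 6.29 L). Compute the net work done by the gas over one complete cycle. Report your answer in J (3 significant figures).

Constant-volume legs do no work.
W(ii) = (247)(9.98 − 6.29) = 911.4 J; W(iv) = (147)(6.29 − 9.98) = -542.4 J.
W_net = 911.4 − 542.4 = 369 J (the clockwise enclosed area).

W_net ≈ 369 J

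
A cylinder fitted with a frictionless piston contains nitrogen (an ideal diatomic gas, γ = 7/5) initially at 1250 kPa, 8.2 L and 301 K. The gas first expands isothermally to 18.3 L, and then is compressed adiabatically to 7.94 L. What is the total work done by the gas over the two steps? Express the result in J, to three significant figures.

Step 1 (isothermal): W = P₁V₁ ln(V₂/V₁) = (10250) ln(18.3/8.2) = 8228 J.
After step 1: P = 560.1 kPa, V = 18.3 L, T = 301 K.
Step 2 (adiabatic): W = (P₁V₁ − P₂V₂)/(γ−1) = (10250 − 14314)/0.4 = -10161 J.
W_total = 8228 − 10161 = -1933 J.

W_total ≈ -1930 J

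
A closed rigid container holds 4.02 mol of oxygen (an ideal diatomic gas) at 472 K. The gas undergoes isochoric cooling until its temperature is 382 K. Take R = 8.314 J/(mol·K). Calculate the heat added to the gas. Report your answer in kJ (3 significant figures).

Q ≈ -7.52 kJ

Constant volume ⇒ W = 0, so Q = ΔU = nCᵥΔT with Cᵥ = 5R/2 = 20.79 J/(mol·K).
ΔU = (4.02)(20.79)(382 − 472) = -7520 J.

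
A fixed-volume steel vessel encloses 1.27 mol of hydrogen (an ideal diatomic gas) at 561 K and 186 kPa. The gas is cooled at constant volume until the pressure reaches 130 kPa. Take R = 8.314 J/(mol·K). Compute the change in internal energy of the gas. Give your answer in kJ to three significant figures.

ΔU ≈ -4.46 kJ

Constant volume ⇒ W = 0, so Q = ΔU = nCᵥΔT with Cᵥ = 5R/2 = 20.79 J/(mol·K).
At constant V, T₂/T₁ = P₂/P₁ ⇒ ΔT = T₁(P₂/P₁ − 1) = 561·(130/186 − 1) = -168.9 K.
ΔU = (1.27)(20.79)(-168.9) = -4459 J.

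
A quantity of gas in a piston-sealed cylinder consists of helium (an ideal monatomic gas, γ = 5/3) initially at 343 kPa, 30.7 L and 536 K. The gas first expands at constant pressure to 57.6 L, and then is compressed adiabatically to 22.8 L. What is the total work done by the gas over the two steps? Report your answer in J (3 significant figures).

W_total ≈ -16100 J

Step 1 (isobaric): W = PΔV = (343 kPa)(57.6 − 30.7 L) = 9227 J.
After step 1: P = 343 kPa, V = 57.6 L, T = 1006 K.
Step 2 (adiabatic): W = (P₁V₁ − P₂V₂)/(γ−1) = (19757 − 36647)/0.667 = -25336 J.
W_total = 9227 − 25336 = -16109 J.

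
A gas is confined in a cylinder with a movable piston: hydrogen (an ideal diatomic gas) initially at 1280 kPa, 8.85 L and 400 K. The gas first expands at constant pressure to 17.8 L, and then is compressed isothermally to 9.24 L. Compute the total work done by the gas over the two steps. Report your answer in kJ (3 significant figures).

W_total ≈ -3.48 kJ

Step 1 (isobaric): W = PΔV = (1280 kPa)(17.8 − 8.85 L) = 11456 J.
After step 1: P = 1280 kPa, V = 17.8 L, T = 804.5 K.
Step 2 (isothermal): W = P₁V₁ ln(V₂/V₁) = (22784) ln(9.24/17.8) = -14938 J.
W_total = 11456 − 14938 = -3482 J.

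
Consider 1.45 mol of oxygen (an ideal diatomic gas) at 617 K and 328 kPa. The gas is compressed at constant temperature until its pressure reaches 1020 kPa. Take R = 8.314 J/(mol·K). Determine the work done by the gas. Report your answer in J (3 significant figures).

Isothermal process: W = nRT ln(V₂/V₁) = nRT ln(P₁/P₂).
W = (1.45)(8.314)(617) × ln(328/1020)
  = 7438 × ln(0.3216) = 7438 × -1.135
W_by_gas = -8439 J.

W ≈ -8440 J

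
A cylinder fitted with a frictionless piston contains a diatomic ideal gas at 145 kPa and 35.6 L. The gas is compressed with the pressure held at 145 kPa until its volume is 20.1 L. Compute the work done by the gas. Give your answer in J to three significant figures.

Isobaric: W = P ΔV.
W = (145 kPa)(20.1 − 35.6 L) = (145)(-15.5) = -2248 J.

W ≈ -2250 J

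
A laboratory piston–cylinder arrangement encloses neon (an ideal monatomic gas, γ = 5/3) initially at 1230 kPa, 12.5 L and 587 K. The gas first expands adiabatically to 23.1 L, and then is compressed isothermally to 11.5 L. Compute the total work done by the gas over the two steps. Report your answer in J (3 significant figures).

W_total ≈ 627 J

Step 1 (adiabatic): W = (P₁V₁ − P₂V₂)/(γ−1) = (15375 − 10210)/0.667 = 7748 J.
After step 1: P = 442 kPa, V = 23.1 L, T = 389.8 K.
Step 2 (isothermal): W = P₁V₁ ln(V₂/V₁) = (10210) ln(11.5/23.1) = -7121 J.
W_total = 7748 − 7121 = 626.8 J.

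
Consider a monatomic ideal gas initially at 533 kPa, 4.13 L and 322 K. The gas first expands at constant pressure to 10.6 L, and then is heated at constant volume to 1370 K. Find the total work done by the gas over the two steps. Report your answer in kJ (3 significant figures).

Step 1 (isobaric): W = PΔV = (533 kPa)(10.6 − 4.13 L) = 3449 J.
Step 2 (isochoric): W = 0 (constant volume).
W_total = 3449 + 0 = 3449 J.

W_total ≈ 3.45 kJ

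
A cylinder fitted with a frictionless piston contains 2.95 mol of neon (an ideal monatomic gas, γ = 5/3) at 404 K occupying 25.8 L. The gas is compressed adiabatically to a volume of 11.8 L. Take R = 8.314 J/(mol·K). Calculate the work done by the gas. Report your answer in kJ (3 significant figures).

Adiabatic: TV^(γ−1) = const with γ = 5/3.
T₂ = T₁ (V₁/V₂)^(γ−1) = 404 × (25.8/11.8)^0.667 = 404 × 1.685 = 680.6 K.
W_by = nCᵥ(T₁ − T₂) = (2.95)(12.47)(404 − 680.6) = -10175 J.

W ≈ -10.2 kJ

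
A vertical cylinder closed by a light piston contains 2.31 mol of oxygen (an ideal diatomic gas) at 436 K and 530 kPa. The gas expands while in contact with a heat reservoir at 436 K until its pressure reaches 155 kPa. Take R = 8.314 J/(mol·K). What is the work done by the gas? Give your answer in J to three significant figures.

W ≈ 10300 J

Isothermal process: W = nRT ln(V₂/V₁) = nRT ln(P₁/P₂).
W = (2.31)(8.314)(436) × ln(530/155)
  = 8374 × ln(3.419) = 8374 × 1.229
W_by_gas = 10295 J.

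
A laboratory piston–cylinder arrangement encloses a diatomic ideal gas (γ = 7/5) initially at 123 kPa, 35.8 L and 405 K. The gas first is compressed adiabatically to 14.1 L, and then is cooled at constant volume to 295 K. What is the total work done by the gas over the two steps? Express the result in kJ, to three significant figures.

Step 1 (adiabatic): W = (P₁V₁ − P₂V₂)/(γ−1) = (4403 − 6392)/0.4 = -4972 J.
Step 2 (isochoric): W = 0 (constant volume).
W_total = -4972 + 0 = -4972 J.

W_total ≈ -4.97 kJ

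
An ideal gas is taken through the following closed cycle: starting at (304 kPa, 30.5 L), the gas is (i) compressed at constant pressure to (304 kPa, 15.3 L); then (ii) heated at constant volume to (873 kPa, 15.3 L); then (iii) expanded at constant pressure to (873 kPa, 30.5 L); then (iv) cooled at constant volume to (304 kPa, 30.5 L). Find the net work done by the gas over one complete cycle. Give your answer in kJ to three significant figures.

W_net ≈ 8.65 kJ

Constant-volume legs do no work.
W(i) = (304)(15.3 − 30.5) = -4621 J; W(iii) = (873)(30.5 − 15.3) = 13270 J.
W_net = -4621 + 13270 = 8649 J (the clockwise enclosed area).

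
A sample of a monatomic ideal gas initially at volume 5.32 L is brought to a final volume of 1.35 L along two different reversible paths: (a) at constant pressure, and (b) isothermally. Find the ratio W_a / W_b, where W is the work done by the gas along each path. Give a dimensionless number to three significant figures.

W_a / W_b ≈ 0.544

Path (a) isobaric: W = P₁(V₂ − V₁) → W_a/(P₁V₁) = -0.7462.
Path (b) isothermal: W = P₁V₁ ln(V₂/V₁) → W_b/(P₁V₁) = -1.371.
W_a / W_b = -0.7462 / -1.371 = 0.5442.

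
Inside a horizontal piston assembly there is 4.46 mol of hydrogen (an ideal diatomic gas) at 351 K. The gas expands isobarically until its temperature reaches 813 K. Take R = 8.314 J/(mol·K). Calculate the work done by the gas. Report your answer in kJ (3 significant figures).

W ≈ 17.1 kJ

Isobaric: W = P ΔV = nR ΔT.
W = (4.46)(8.314)(813 − 351) = 17131 J.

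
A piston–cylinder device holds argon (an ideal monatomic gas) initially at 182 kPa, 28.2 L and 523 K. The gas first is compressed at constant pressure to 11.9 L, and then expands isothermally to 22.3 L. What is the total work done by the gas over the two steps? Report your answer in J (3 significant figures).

Step 1 (isobaric): W = PΔV = (182 kPa)(11.9 − 28.2 L) = -2967 J.
After step 1: P = 182 kPa, V = 11.9 L, T = 220.7 K.
Step 2 (isothermal): W = P₁V₁ ln(V₂/V₁) = (2166) ln(22.3/11.9) = 1360 J.
W_total = -2967 + 1360 = -1606 J.

W_total ≈ -1610 J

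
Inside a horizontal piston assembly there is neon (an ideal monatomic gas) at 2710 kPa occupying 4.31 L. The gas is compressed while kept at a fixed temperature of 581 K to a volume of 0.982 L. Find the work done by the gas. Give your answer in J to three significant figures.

W ≈ -17300 J

Isothermal: W = nRT ln(V₂/V₁) = P₁V₁ ln(V₂/V₁).
P₁V₁ = (2710 kPa)(4.31 L) = 11680 J.
W = 11680 × ln(0.982/4.31) = 11680 × -1.479
W_by_gas = -17276 J.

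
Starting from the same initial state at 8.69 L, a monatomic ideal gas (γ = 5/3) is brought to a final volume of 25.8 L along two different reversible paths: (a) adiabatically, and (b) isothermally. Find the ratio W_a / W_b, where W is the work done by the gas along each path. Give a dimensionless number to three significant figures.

W_a / W_b ≈ 0.711

Path (a) adiabatic: W = P₁V₁(1 − (V₁/V₂)^(γ−1))/(γ−1) → W_a/(P₁V₁) = 0.7739.
Path (b) isothermal: W = P₁V₁ ln(V₂/V₁) → W_b/(P₁V₁) = 1.088.
W_a / W_b = 0.7739 / 1.088 = 0.7111.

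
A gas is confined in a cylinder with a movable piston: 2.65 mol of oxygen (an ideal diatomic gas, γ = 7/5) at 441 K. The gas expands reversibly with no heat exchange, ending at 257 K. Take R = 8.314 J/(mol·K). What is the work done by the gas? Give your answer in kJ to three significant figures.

W ≈ 10.1 kJ

Adiabatic ⇒ Q = 0, so W_by = −ΔU = nCᵥ(T₁ − T₂).
Cᵥ = 5R/2 = 20.79 J/(mol·K).
W = (2.65)(20.79)(441 − 257) = 10135 J.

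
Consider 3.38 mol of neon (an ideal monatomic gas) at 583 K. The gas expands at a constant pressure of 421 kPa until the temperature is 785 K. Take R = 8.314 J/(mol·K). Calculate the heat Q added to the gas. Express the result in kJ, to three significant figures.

Isobaric: W = nRΔT = (3.38)(8.314)(202) = 5676 J.
ΔU = nCᵥΔT with Cᵥ = 3R/2: ΔU = (3.38)(12.47)(202) = 8515 J.
Q = ΔU + W = 8515 + 5676 = 14191 J.

Q ≈ 14.2 kJ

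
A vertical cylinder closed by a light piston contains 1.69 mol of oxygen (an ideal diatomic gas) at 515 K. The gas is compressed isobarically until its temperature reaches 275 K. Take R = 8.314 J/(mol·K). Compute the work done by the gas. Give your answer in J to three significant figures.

W ≈ -3370 J

Isobaric: W = P ΔV = nR ΔT.
W = (1.69)(8.314)(275 − 515) = -3372 J.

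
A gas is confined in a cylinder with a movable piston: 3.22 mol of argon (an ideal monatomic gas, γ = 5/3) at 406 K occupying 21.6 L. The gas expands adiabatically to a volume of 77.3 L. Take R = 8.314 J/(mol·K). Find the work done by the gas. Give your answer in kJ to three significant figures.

Adiabatic: TV^(γ−1) = const with γ = 5/3.
T₂ = T₁ (V₁/V₂)^(γ−1) = 406 × (21.6/77.3)^0.667 = 406 × 0.4274 = 173.5 K.
W_by = nCᵥ(T₁ − T₂) = (3.22)(12.47)(406 − 173.5) = 9335 J.

W ≈ 9.34 kJ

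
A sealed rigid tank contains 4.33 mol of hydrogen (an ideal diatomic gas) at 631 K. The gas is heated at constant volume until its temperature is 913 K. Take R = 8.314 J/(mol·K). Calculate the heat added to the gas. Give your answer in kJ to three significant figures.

Q ≈ 25.4 kJ

Constant volume ⇒ W = 0, so Q = ΔU = nCᵥΔT with Cᵥ = 5R/2 = 20.79 J/(mol·K).
ΔU = (4.33)(20.79)(913 − 631) = 25380 J.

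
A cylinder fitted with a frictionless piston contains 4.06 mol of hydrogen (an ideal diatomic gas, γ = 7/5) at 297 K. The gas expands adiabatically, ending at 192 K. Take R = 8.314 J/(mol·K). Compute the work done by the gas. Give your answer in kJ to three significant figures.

Adiabatic ⇒ Q = 0, so W_by = −ΔU = nCᵥ(T₁ − T₂).
Cᵥ = 5R/2 = 20.79 J/(mol·K).
W = (4.06)(20.79)(297 − 192) = 8861 J.

W ≈ 8.86 kJ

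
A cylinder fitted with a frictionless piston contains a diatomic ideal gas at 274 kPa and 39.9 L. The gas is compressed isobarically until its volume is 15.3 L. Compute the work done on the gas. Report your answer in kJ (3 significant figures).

Isobaric: W = P ΔV.
W = (274 kPa)(15.3 − 39.9 L) = (274)(-24.6) = -6740 J.
Work on gas = −W_by = 6740 J.

W ≈ 6.74 kJ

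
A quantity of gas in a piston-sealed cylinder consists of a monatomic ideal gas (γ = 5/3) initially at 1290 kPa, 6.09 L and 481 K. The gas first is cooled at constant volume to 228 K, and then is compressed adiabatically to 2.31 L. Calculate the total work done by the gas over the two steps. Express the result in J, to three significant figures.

W_total ≈ -5070 J

Step 1 (isochoric): W = 0 (constant volume).
After step 1: P = 611.5 kPa (V unchanged).
Step 2 (adiabatic): W = (P₁V₁ − P₂V₂)/(γ−1) = (3724 − 7107)/0.667 = -5074 J.
W_total = 0 − 5074 = -5074 J.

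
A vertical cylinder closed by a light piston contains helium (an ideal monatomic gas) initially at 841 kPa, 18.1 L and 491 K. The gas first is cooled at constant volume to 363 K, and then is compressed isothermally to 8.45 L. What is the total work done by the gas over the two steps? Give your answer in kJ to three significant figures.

Step 1 (isochoric): W = 0 (constant volume).
After step 1: P = 621.8 kPa (V unchanged).
Step 2 (isothermal): W = P₁V₁ ln(V₂/V₁) = (11254) ln(8.45/18.1) = -8573 J.
W_total = 0 − 8573 = -8573 J.

W_total ≈ -8.57 kJ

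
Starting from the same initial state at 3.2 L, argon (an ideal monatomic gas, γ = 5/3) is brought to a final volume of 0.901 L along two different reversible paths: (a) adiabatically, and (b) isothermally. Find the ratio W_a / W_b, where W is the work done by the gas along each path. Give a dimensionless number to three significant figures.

Path (a) adiabatic: W = P₁V₁(1 − (V₁/V₂)^(γ−1))/(γ−1) → W_a/(P₁V₁) = -1.992.
Path (b) isothermal: W = P₁V₁ ln(V₂/V₁) → W_b/(P₁V₁) = -1.267.
W_a / W_b = -1.992 / -1.267 = 1.572.

W_a / W_b ≈ 1.57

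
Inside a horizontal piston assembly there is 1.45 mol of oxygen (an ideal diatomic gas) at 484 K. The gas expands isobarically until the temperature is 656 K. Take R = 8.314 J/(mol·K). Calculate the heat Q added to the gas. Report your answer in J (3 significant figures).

Q ≈ 7260 J

Isobaric: W = nRΔT = (1.45)(8.314)(172) = 2074 J.
ΔU = nCᵥΔT with Cᵥ = 5R/2: ΔU = (1.45)(20.79)(172) = 5184 J.
Q = ΔU + W = 5184 + 2074 = 7257 J.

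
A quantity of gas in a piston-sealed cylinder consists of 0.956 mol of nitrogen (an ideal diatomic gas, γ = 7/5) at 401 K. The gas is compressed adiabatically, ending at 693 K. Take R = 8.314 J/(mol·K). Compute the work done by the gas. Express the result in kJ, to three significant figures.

W ≈ -5.80 kJ

Adiabatic ⇒ Q = 0, so W_by = −ΔU = nCᵥ(T₁ − T₂).
Cᵥ = 5R/2 = 20.79 J/(mol·K).
W = (0.956)(20.79)(401 − 693) = -5802 J.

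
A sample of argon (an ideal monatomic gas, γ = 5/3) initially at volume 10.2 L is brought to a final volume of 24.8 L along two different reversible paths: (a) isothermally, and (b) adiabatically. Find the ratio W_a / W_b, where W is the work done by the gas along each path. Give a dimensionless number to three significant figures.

W_a / W_b ≈ 1.33

Path (a) isothermal: W = P₁V₁ ln(V₂/V₁) → W_a/(P₁V₁) = 0.8885.
Path (b) adiabatic: W = P₁V₁(1 − (V₁/V₂)^(γ−1))/(γ−1) → W_b/(P₁V₁) = 0.6704.
W_a / W_b = 0.8885 / 0.6704 = 1.325.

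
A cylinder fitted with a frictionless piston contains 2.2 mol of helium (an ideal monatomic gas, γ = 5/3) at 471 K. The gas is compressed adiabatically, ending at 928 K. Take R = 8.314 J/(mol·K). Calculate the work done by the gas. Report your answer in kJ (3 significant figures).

Adiabatic ⇒ Q = 0, so W_by = −ΔU = nCᵥ(T₁ − T₂).
Cᵥ = 3R/2 = 12.47 J/(mol·K).
W = (2.2)(12.47)(471 − 928) = -12538 J.

W ≈ -12.5 kJ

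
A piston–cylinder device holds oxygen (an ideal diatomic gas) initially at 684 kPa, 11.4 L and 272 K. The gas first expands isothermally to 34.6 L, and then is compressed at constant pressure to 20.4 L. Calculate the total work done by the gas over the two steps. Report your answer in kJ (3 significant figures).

W_total ≈ 5.46 kJ

Step 1 (isothermal): W = P₁V₁ ln(V₂/V₁) = (7798) ln(34.6/11.4) = 8657 J.
After step 1: P = 225.4 kPa, V = 34.6 L, T = 272 K.
Step 2 (isobaric): W = PΔV = (225.4 kPa)(20.4 − 34.6 L) = -3200 J.
W_total = 8657 − 3200 = 5457 J.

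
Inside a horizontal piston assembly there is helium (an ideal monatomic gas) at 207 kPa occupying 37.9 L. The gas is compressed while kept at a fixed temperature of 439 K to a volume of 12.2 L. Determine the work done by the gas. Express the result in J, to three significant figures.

W ≈ -8890 J

Isothermal: W = nRT ln(V₂/V₁) = P₁V₁ ln(V₂/V₁).
P₁V₁ = (207 kPa)(37.9 L) = 7845 J.
W = 7845 × ln(12.2/37.9) = 7845 × -1.134
W_by_gas = -8893 J.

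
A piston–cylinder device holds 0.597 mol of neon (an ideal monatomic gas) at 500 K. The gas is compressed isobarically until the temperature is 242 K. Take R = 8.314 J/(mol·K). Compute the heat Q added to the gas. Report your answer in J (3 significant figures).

Isobaric: W = nRΔT = (0.597)(8.314)(-258) = -1281 J.
ΔU = nCᵥΔT with Cᵥ = 3R/2: ΔU = (0.597)(12.47)(-258) = -1921 J.
Q = ΔU + W = -1921 − 1281 = -3201 J.

Q ≈ -3200 J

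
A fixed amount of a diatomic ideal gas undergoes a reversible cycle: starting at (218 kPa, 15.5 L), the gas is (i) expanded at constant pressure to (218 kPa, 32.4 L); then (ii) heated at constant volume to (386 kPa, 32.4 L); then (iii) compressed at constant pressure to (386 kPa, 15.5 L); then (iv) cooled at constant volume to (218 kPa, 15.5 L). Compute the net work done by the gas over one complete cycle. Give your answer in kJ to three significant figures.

W_net ≈ -2.84 kJ

Constant-volume legs do no work.
W(i) = (218)(32.4 − 15.5) = 3684 J; W(iii) = (386)(15.5 − 32.4) = -6523 J.
W_net = 3684 − 6523 = -2839 J (the counter-clockwise enclosed area).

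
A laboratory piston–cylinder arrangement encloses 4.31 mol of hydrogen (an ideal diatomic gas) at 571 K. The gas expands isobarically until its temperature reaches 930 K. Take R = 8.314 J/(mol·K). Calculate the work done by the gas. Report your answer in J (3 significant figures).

Isobaric: W = P ΔV = nR ΔT.
W = (4.31)(8.314)(930 − 571) = 12864 J.

W ≈ 12900 J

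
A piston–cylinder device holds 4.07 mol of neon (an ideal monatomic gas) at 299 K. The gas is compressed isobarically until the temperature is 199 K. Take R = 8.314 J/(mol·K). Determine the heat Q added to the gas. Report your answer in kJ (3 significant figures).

Isobaric: W = nRΔT = (4.07)(8.314)(-100) = -3384 J.
ΔU = nCᵥΔT with Cᵥ = 3R/2: ΔU = (4.07)(12.47)(-100) = -5076 J.
Q = ΔU + W = -5076 − 3384 = -8459 J.

Q ≈ -8.46 kJ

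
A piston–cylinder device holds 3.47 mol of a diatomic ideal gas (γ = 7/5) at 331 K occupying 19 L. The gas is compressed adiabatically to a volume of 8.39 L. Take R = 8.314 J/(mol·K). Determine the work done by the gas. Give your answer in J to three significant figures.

W ≈ -9230 J

Adiabatic: TV^(γ−1) = const with γ = 7/5.
T₂ = T₁ (V₁/V₂)^(γ−1) = 331 × (19/8.39)^0.4 = 331 × 1.387 = 459 K.
W_by = nCᵥ(T₁ − T₂) = (3.47)(20.79)(331 − 459) = -9233 J.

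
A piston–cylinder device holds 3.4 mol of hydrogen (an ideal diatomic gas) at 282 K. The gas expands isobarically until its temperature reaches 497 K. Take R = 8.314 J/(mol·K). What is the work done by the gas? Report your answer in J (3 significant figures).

Isobaric: W = P ΔV = nR ΔT.
W = (3.4)(8.314)(497 − 282) = 6078 J.

W ≈ 6080 J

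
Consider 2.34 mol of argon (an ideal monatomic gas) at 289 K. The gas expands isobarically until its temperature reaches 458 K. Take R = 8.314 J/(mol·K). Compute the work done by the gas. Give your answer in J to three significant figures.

Isobaric: W = P ΔV = nR ΔT.
W = (2.34)(8.314)(458 − 289) = 3288 J.

W ≈ 3290 J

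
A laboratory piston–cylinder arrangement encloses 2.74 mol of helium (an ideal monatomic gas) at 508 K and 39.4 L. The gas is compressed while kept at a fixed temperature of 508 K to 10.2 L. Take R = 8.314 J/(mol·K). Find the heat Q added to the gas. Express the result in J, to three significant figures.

Q ≈ -15600 J

Isothermal ⇒ ΔU = 0, so Q = W = nRT ln(V₂/V₁).
Q = (2.74)(8.314)(508) ln(10.2/39.4) = 11572 × -1.351 = -15639 J.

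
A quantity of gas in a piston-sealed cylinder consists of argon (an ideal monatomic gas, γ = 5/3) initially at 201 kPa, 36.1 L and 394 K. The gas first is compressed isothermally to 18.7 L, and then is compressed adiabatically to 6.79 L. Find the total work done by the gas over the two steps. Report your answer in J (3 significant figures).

Step 1 (isothermal): W = P₁V₁ ln(V₂/V₁) = (7256) ln(18.7/36.1) = -4773 J.
After step 1: P = 388 kPa, V = 18.7 L, T = 394 K.
Step 2 (adiabatic): W = (P₁V₁ − P₂V₂)/(γ−1) = (7256 − 14257)/0.667 = -10501 J.
W_total = -4773 − 10501 = -15274 J.

W_total ≈ -15300 J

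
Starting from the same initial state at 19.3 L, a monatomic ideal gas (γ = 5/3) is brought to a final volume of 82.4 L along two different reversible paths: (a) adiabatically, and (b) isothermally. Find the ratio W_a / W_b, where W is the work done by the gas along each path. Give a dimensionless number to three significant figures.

Path (a) adiabatic: W = P₁V₁(1 − (V₁/V₂)^(γ−1))/(γ−1) → W_a/(P₁V₁) = 0.93.
Path (b) isothermal: W = P₁V₁ ln(V₂/V₁) → W_b/(P₁V₁) = 1.451.
W_a / W_b = 0.93 / 1.451 = 0.6408.

W_a / W_b ≈ 0.641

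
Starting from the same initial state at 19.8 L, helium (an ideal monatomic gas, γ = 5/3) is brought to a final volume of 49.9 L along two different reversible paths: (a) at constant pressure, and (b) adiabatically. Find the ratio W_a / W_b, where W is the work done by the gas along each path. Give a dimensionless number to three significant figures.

W_a / W_b ≈ 2.20

Path (a) isobaric: W = P₁(V₂ − V₁) → W_a/(P₁V₁) = 1.52.
Path (b) adiabatic: W = P₁V₁(1 − (V₁/V₂)^(γ−1))/(γ−1) → W_b/(P₁V₁) = 0.69.
W_a / W_b = 1.52 / 0.69 = 2.203.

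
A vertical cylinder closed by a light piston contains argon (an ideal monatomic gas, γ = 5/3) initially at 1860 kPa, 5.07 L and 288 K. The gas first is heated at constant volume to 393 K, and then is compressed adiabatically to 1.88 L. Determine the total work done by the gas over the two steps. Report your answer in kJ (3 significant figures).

Step 1 (isochoric): W = 0 (constant volume).
After step 1: P = 2538 kPa (V unchanged).
Step 2 (adiabatic): W = (P₁V₁ − P₂V₂)/(γ−1) = (12868 − 24932)/0.667 = -18095 J.
W_total = 0 − 18095 = -18095 J.

W_total ≈ -18.1 kJ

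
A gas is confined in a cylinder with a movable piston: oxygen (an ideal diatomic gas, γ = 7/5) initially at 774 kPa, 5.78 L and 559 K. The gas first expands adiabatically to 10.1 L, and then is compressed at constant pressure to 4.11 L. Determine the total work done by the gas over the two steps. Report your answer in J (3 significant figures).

Step 1 (adiabatic): W = (P₁V₁ − P₂V₂)/(γ−1) = (4474 − 3579)/0.4 = 2238 J.
After step 1: P = 354.3 kPa, V = 10.1 L, T = 447.2 K.
Step 2 (isobaric): W = PΔV = (354.3 kPa)(4.11 − 10.1 L) = -2122 J.
W_total = 2238 − 2122 = 115.5 J.

W_total ≈ 115 J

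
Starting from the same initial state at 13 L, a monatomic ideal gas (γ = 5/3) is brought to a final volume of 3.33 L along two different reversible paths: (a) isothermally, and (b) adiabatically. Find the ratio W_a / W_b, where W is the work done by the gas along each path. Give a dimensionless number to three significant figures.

Path (a) isothermal: W = P₁V₁ ln(V₂/V₁) → W_a/(P₁V₁) = -1.362.
Path (b) adiabatic: W = P₁V₁(1 − (V₁/V₂)^(γ−1))/(γ−1) → W_b/(P₁V₁) = -2.219.
W_a / W_b = -1.362 / -2.219 = 0.6138.

W_a / W_b ≈ 0.614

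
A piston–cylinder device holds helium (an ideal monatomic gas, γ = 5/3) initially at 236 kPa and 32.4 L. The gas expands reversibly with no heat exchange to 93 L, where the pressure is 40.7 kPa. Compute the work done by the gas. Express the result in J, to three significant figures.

W ≈ 5790 J

Adiabatic: W = (P₁V₁ − P₂V₂)/(γ − 1) with γ = 5/3.
P₁V₁ = 7646 J, P₂V₂ = 3785 J.
W = (7646 − 3785) / 0.6667 = 5792 J.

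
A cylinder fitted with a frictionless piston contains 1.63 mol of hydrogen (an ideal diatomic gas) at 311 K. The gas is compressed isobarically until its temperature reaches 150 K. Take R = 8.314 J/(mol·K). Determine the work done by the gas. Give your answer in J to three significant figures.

Isobaric: W = P ΔV = nR ΔT.
W = (1.63)(8.314)(150 − 311) = -2182 J.

W ≈ -2180 J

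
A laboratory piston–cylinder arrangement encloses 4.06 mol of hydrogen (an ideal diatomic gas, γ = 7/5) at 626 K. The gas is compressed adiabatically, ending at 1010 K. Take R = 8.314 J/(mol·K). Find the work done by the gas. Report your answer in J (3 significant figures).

W ≈ -32400 J

Adiabatic ⇒ Q = 0, so W_by = −ΔU = nCᵥ(T₁ − T₂).
Cᵥ = 5R/2 = 20.79 J/(mol·K).
W = (4.06)(20.79)(626 − 1010) = -32405 J.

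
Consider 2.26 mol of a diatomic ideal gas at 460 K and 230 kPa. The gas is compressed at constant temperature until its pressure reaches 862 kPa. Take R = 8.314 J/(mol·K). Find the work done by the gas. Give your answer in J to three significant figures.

W ≈ -11400 J

Isothermal process: W = nRT ln(V₂/V₁) = nRT ln(P₁/P₂).
W = (2.26)(8.314)(460) × ln(230/862)
  = 8643 × ln(0.2668) = 8643 × -1.321
W_by_gas = -11419 J.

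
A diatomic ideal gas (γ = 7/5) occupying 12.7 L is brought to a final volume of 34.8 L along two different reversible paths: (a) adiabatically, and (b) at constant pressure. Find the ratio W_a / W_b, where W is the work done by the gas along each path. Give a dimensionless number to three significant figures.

Path (a) adiabatic: W = P₁V₁(1 − (V₁/V₂)^(γ−1))/(γ−1) → W_a/(P₁V₁) = 0.8296.
Path (b) isobaric: W = P₁(V₂ − V₁) → W_b/(P₁V₁) = 1.74.
W_a / W_b = 0.8296 / 1.74 = 0.4767.

W_a / W_b ≈ 0.477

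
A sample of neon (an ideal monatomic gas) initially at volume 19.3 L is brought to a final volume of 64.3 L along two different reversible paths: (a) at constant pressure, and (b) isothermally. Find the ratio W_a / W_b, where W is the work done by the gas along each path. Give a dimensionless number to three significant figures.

Path (a) isobaric: W = P₁(V₂ − V₁) → W_a/(P₁V₁) = 2.332.
Path (b) isothermal: W = P₁V₁ ln(V₂/V₁) → W_b/(P₁V₁) = 1.203.
W_a / W_b = 2.332 / 1.203 = 1.937.

W_a / W_b ≈ 1.94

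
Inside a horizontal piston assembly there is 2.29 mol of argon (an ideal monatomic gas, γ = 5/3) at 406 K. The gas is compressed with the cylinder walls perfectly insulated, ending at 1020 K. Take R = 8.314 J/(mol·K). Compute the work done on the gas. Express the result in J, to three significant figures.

W ≈ 17500 J

Adiabatic ⇒ Q = 0, so W_by = −ΔU = nCᵥ(T₁ − T₂).
Cᵥ = 3R/2 = 12.47 J/(mol·K).
W = (2.29)(12.47)(406 − 1020) = -17535 J.
Work on gas = −W_by = 17535 J.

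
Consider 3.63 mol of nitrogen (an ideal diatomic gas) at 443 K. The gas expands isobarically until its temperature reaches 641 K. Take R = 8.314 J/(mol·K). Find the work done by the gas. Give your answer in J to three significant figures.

Isobaric: W = P ΔV = nR ΔT.
W = (3.63)(8.314)(641 − 443) = 5976 J.

W ≈ 5980 J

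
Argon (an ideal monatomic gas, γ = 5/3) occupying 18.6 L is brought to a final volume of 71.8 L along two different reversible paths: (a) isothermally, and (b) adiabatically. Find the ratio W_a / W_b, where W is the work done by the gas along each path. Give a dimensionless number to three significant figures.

W_a / W_b ≈ 1.52

Path (a) isothermal: W = P₁V₁ ln(V₂/V₁) → W_a/(P₁V₁) = 1.351.
Path (b) adiabatic: W = P₁V₁(1 − (V₁/V₂)^(γ−1))/(γ−1) → W_b/(P₁V₁) = 0.8904.
W_a / W_b = 1.351 / 0.8904 = 1.517.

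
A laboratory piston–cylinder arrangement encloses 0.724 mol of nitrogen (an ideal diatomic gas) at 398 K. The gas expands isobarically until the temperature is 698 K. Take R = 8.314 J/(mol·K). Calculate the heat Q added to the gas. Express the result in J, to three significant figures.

Isobaric: W = nRΔT = (0.724)(8.314)(300) = 1806 J.
ΔU = nCᵥΔT with Cᵥ = 5R/2: ΔU = (0.724)(20.79)(300) = 4515 J.
Q = ΔU + W = 4515 + 1806 = 6320 J.

Q ≈ 6320 J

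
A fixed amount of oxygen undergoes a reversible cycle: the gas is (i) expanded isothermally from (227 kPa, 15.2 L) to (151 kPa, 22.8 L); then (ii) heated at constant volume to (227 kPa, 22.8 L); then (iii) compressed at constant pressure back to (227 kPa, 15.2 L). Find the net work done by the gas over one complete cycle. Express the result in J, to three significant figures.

W_net ≈ -326 J

Leg (i): W = PᵢVᵢ ln(V_f/Vᵢ) = (3450) ln(22.8/15.2) = 1399 J.
Leg (ii): W = 0.
Leg (iii): W = PΔV = (227)(15.2 − 22.8) = -1725 J.
W_net = 1399 − 1725 = -326.2 J.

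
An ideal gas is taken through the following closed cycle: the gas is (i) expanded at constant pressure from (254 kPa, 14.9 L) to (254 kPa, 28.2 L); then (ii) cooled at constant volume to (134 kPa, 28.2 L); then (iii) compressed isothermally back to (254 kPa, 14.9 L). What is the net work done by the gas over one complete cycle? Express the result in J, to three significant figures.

Leg (i): W = PΔV = (254)(28.2 − 14.9) = 3378 J.
Leg (ii): W = 0.
Leg (iii): W = PᵢVᵢ ln(V_f/Vᵢ) = (3779) ln(14.9/28.2) = -2411 J.
W_net = 3378 − 2411 = 967.5 J.

W_net ≈ 967 J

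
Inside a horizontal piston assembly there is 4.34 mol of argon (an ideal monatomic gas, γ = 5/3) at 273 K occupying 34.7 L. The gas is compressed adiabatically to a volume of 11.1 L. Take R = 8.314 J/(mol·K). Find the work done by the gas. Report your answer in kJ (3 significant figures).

W ≈ -16.8 kJ

Adiabatic: TV^(γ−1) = const with γ = 5/3.
T₂ = T₁ (V₁/V₂)^(γ−1) = 273 × (34.7/11.1)^0.667 = 273 × 2.138 = 583.7 K.
W_by = nCᵥ(T₁ − T₂) = (4.34)(12.47)(273 − 583.7) = -16815 J.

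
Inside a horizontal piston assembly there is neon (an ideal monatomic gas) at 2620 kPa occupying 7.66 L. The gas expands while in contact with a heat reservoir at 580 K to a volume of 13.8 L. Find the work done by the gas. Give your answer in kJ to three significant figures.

Isothermal: W = nRT ln(V₂/V₁) = P₁V₁ ln(V₂/V₁).
P₁V₁ = (2620 kPa)(7.66 L) = 20069 J.
W = 20069 × ln(13.8/7.66) = 20069 × 0.5887
W_by_gas = 11814 J.

W ≈ 11.8 kJ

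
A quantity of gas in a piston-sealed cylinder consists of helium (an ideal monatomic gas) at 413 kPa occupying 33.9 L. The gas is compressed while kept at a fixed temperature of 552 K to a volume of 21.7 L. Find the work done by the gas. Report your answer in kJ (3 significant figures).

W ≈ -6.25 kJ

Isothermal: W = nRT ln(V₂/V₁) = P₁V₁ ln(V₂/V₁).
P₁V₁ = (413 kPa)(33.9 L) = 14001 J.
W = 14001 × ln(21.7/33.9) = 14001 × -0.4461
W_by_gas = -6246 J.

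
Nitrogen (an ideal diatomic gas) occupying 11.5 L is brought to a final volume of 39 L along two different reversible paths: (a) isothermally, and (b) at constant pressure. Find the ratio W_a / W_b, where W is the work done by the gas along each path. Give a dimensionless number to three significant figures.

Path (a) isothermal: W = P₁V₁ ln(V₂/V₁) → W_a/(P₁V₁) = 1.221.
Path (b) isobaric: W = P₁(V₂ − V₁) → W_b/(P₁V₁) = 2.391.
W_a / W_b = 1.221 / 2.391 = 0.5107.

W_a / W_b ≈ 0.511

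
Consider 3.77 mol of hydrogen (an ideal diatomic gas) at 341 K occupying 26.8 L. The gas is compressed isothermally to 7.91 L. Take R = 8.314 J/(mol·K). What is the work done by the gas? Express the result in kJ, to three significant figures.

W ≈ -13.0 kJ

Isothermal: W = nRT ln(V₂/V₁).
W = (3.77)(8.314)(341) × ln(7.91/26.8)
  = 10688 × -1.22
W_by_gas = -13043 J.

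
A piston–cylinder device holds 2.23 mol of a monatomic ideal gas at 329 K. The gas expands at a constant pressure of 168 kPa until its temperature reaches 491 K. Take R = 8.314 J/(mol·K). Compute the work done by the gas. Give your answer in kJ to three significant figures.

W ≈ 3.00 kJ

Isobaric: W = P ΔV = nR ΔT.
W = (2.23)(8.314)(491 − 329) = 3004 J.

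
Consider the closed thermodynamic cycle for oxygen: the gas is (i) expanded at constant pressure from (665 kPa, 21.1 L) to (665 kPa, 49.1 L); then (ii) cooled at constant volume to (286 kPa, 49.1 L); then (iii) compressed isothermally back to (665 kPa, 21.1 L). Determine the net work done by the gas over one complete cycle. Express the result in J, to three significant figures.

Leg (i): W = PΔV = (665)(49.1 − 21.1) = 18620 J.
Leg (ii): W = 0.
Leg (iii): W = PᵢVᵢ ln(V_f/Vᵢ) = (14043) ln(21.1/49.1) = -11860 J.
W_net = 18620 − 11860 = 6760 J.

W_net ≈ 6760 J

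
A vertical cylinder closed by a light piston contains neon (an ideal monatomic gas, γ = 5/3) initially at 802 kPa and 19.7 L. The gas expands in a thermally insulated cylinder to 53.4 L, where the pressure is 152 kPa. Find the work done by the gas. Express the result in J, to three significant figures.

W ≈ 11500 J

Adiabatic: W = (P₁V₁ − P₂V₂)/(γ − 1) with γ = 5/3.
P₁V₁ = 15799 J, P₂V₂ = 8117 J.
W = (15799 − 8117) / 0.6667 = 11524 J.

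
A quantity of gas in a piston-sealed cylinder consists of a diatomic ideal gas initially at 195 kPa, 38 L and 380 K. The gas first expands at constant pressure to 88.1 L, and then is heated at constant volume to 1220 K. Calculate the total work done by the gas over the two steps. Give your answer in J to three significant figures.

W_total ≈ 9770 J

Step 1 (isobaric): W = PΔV = (195 kPa)(88.1 − 38 L) = 9769 J.
Step 2 (isochoric): W = 0 (constant volume).
W_total = 9769 + 0 = 9769 J.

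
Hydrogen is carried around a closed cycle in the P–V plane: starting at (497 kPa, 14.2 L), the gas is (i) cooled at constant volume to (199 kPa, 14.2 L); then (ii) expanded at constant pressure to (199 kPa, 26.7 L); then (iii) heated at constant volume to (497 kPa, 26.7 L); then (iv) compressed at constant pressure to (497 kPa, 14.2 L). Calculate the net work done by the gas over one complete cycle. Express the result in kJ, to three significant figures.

W_net ≈ -3.72 kJ

Constant-volume legs do no work.
W(ii) = (199)(26.7 − 14.2) = 2488 J; W(iv) = (497)(14.2 − 26.7) = -6212 J.
W_net = 2488 − 6212 = -3725 J (the counter-clockwise enclosed area).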